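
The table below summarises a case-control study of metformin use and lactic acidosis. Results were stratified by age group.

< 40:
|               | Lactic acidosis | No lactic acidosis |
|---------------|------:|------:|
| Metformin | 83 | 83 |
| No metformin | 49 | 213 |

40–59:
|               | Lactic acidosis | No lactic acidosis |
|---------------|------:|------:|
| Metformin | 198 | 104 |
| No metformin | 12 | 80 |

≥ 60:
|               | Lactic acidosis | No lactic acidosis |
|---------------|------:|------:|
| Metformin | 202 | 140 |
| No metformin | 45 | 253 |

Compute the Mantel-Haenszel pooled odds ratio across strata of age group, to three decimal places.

OR_MH = Σ(aᵢdᵢ/nᵢ) / Σ(bᵢcᵢ/nᵢ), where nᵢ is the stratum total.
Stratum 1 (< 40): n = 428; a·d/n = 83·213/428 = 41.3061; b·c/n = 83·49/428 = 9.5023
Stratum 2 (40–59): n = 394; a·d/n = 198·80/394 = 40.2030; b·c/n = 104·12/394 = 3.1675
Stratum 3 (≥ 60): n = 640; a·d/n = 202·253/640 = 79.8531; b·c/n = 140·45/640 = 9.8438
OR_MH = (41.3061 + 40.2030 + 79.8531) / (9.5023 + 3.1675 + 9.8438) = 161.3622 / 22.5136 = 7.16732

7.167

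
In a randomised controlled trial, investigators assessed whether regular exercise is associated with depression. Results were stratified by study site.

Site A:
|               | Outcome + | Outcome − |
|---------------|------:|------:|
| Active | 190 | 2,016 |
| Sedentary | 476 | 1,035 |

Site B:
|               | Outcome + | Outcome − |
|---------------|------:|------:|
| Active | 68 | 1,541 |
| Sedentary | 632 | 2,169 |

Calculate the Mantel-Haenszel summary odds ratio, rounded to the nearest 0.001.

0.180

OR_MH = Σ(aᵢdᵢ/nᵢ) / Σ(bᵢcᵢ/nᵢ), where nᵢ is the stratum total.
Stratum 1 (Site A): n = 3717; a·d/n = 190·1035/3717 = 52.9056; b·c/n = 2016·476/3717 = 258.1695
Stratum 2 (Site B): n = 4410; a·d/n = 68·2169/4410 = 33.4449; b·c/n = 1541·632/4410 = 220.8417
OR_MH = (52.9056 + 33.4449) / (258.1695 + 220.8417) = 86.3505 / 479.0112 = 0.18027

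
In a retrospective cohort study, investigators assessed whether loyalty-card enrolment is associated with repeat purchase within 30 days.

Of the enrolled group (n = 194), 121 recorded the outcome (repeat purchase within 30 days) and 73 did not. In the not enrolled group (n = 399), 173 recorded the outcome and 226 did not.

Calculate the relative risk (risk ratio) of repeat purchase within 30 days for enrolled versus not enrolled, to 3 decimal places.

1.439

From the description: a = 121, b = 73, c = 173, d = 226.
Risk in exposed = 121/194 = 0.62371; risk in unexposed = 173/399 = 0.43358.
RR = 0.62371 / 0.43358 = 1.43850
The risk among the exposed is 1.44 times that among the unexposed.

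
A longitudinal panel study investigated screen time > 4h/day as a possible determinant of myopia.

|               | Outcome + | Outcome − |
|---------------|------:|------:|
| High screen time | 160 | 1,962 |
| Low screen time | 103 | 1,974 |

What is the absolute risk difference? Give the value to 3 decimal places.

Cells: a = 160, b = 1962, c = 103, d = 1974.
Risk in exposed = 160/2122 = 0.075401; risk in unexposed = 103/2077 = 0.049591.
Risk difference = 0.075401 − 0.049591 = 0.025810

0.026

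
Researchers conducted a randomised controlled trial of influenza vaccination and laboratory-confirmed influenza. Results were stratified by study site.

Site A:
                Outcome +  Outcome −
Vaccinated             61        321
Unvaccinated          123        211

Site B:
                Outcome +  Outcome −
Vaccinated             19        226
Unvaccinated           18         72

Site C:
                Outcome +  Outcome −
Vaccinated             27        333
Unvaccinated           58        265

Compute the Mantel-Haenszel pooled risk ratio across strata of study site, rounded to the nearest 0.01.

RR_MH = Σ(aᵢ·n₀ᵢ/nᵢ) / Σ(cᵢ·n₁ᵢ/nᵢ), with n₁ᵢ = aᵢ+bᵢ (exposed), n₀ᵢ = cᵢ+dᵢ (unexposed), nᵢ = n₁ᵢ+n₀ᵢ.
Stratum 1 (Site A): n₁ = 382, n₀ = 334, n = 716; a·n₀/n = 61·334/716 = 28.4553; c·n₁/n = 123·382/716 = 65.6229
Stratum 2 (Site B): n₁ = 245, n₀ = 90, n = 335; a·n₀/n = 19·90/335 = 5.1045; c·n₁/n = 18·245/335 = 13.1642
Stratum 3 (Site C): n₁ = 360, n₀ = 323, n = 683; a·n₀/n = 27·323/683 = 12.7687; c·n₁/n = 58·360/683 = 30.5710
RR_MH = (28.4553 + 5.1045 + 12.7687) / (65.6229 + 13.1642 + 30.5710) = 46.3285 / 109.3581 = 0.42364

0.42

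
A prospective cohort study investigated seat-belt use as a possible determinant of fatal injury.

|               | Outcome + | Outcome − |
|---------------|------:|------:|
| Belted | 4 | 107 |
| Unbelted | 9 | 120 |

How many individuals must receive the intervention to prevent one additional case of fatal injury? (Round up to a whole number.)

30

Risk in treated group = 4/111 = 0.03604; risk in control = 9/129 = 0.06977.
Absolute risk reduction = 0.06977 − 0.03604 = 0.03373
NNT = 1 / ARR = 1 / 0.03373 = 29.646 → round up → 30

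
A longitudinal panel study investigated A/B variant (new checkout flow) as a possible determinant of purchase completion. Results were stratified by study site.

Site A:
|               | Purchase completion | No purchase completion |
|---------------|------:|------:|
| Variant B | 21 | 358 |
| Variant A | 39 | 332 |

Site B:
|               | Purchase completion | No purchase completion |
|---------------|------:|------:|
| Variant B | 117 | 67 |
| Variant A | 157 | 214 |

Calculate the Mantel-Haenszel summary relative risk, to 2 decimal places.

1.23

RR_MH = Σ(aᵢ·n₀ᵢ/nᵢ) / Σ(cᵢ·n₁ᵢ/nᵢ), with n₁ᵢ = aᵢ+bᵢ (exposed), n₀ᵢ = cᵢ+dᵢ (unexposed), nᵢ = n₁ᵢ+n₀ᵢ.
Stratum 1 (Site A): n₁ = 379, n₀ = 371, n = 750; a·n₀/n = 21·371/750 = 10.3880; c·n₁/n = 39·379/750 = 19.7080
Stratum 2 (Site B): n₁ = 184, n₀ = 371, n = 555; a·n₀/n = 117·371/555 = 78.2108; c·n₁/n = 157·184/555 = 52.0505
RR_MH = (10.3880 + 78.2108) / (19.7080 + 52.0505) = 88.5988 / 71.7585 = 1.23468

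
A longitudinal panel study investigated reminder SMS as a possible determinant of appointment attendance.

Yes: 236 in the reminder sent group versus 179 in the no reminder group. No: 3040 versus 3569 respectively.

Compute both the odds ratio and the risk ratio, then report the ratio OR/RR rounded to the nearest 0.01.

From the description: a = 236, b = 3040, c = 179, d = 3569.
OR = (236·3569)/(3040·179) = 842284/544160 = 1.54786
Risk in exposed = 236/3276 = 0.07204; risk in unexposed = 179/3748 = 0.04776; RR = 1.50839
OR/RR = 1.54786 / 1.50839 = 1.02617
The outcome is rare in both groups, so OR ≈ RR (ratio near 1).

1.03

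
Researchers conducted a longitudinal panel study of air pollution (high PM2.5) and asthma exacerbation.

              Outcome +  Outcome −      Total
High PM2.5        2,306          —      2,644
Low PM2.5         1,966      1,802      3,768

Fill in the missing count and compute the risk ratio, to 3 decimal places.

1.672

The missing cell is in the exposed row: 2644 − 2306 = 338.
So a = 2306, b = 338, c = 1966, d = 1802.
RR = [a/(a+b)] / [c/(c+d)] = (2306/2644) / (1966/3768) = 0.87216/0.52176 = 1.67157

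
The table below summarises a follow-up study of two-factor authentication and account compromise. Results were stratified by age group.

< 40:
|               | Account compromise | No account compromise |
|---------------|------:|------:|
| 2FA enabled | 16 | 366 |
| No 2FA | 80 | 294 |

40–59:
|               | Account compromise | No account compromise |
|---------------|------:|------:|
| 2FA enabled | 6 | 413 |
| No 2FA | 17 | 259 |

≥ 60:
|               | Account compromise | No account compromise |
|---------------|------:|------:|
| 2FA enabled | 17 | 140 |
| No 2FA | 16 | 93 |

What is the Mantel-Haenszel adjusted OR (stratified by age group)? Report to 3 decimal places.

0.252

OR_MH = Σ(aᵢdᵢ/nᵢ) / Σ(bᵢcᵢ/nᵢ), where nᵢ is the stratum total.
Stratum 1 (< 40): n = 756; a·d/n = 16·294/756 = 6.2222; b·c/n = 366·80/756 = 38.7302
Stratum 2 (40–59): n = 695; a·d/n = 6·259/695 = 2.2360; b·c/n = 413·17/695 = 10.1022
Stratum 3 (≥ 60): n = 266; a·d/n = 17·93/266 = 5.9436; b·c/n = 140·16/266 = 8.4211
OR_MH = (6.2222 + 2.2360 + 5.9436) / (38.7302 + 10.1022 + 8.4211) = 14.4018 / 57.2534 = 0.25155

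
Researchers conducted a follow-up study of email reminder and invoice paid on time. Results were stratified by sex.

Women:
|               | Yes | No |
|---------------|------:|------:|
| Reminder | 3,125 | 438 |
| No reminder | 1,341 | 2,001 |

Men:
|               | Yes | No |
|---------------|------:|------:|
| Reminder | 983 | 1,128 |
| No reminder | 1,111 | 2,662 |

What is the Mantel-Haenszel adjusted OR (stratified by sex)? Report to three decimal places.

4.531

OR_MH = Σ(aᵢdᵢ/nᵢ) / Σ(bᵢcᵢ/nᵢ), where nᵢ is the stratum total.
Stratum 1 (Women): n = 6905; a·d/n = 3125·2001/6905 = 905.5938; b·c/n = 438·1341/6905 = 85.0627
Stratum 2 (Men): n = 5884; a·d/n = 983·2662/5884 = 444.7223; b·c/n = 1128·1111/5884 = 212.9857
OR_MH = (905.5938 + 444.7223) / (85.0627 + 212.9857) = 1350.3161 / 298.0484 = 4.53053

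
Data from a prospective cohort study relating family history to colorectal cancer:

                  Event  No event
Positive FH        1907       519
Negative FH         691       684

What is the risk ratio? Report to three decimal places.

1.564

Cells: a = 1907, b = 519, c = 691, d = 684.
Risk in exposed = 1907/2426 = 0.78607; risk in unexposed = 691/1375 = 0.50255.
RR = 0.78607 / 0.50255 = 1.56417
The risk among the exposed is 1.56 times that among the unexposed.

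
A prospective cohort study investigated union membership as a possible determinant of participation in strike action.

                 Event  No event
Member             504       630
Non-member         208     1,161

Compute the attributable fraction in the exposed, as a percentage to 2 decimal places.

65.81

Cells: a = 504, b = 630, c = 208, d = 1161.
Risk in exposed = 504/1134 = 0.44444; risk in unexposed = 208/1369 = 0.15194.
RR = 0.44444/0.15194 = 2.92521
AR% = (RR − 1)/RR × 100 = (2.92521 − 1)/2.92521 × 100 = 65.8145%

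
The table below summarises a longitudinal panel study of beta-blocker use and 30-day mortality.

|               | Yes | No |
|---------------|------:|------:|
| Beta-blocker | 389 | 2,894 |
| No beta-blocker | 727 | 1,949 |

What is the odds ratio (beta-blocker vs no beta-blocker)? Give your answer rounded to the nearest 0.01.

Cells: a = 389, b = 2894, c = 727, d = 1949.
OR = (a·d)/(b·c) = (389 × 1949) / (2894 × 727) = 758161 / 2103938 = 0.36035
Exposure is associated with lower odds of 30-day mortality (OR = 0.36 < 1).

0.36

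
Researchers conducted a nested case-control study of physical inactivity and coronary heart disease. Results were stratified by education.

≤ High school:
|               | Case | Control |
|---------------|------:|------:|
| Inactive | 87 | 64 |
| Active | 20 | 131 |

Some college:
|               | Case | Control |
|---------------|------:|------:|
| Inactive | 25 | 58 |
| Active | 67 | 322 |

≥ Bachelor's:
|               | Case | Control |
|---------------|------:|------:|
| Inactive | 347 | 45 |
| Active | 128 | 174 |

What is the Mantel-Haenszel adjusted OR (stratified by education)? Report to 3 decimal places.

OR_MH = Σ(aᵢdᵢ/nᵢ) / Σ(bᵢcᵢ/nᵢ), where nᵢ is the stratum total.
Stratum 1 (≤ High school): n = 302; a·d/n = 87·131/302 = 37.7384; b·c/n = 64·20/302 = 4.2384
Stratum 2 (Some college): n = 472; a·d/n = 25·322/472 = 17.0551; b·c/n = 58·67/472 = 8.2331
Stratum 3 (≥ Bachelor's): n = 694; a·d/n = 347·174/694 = 87.0000; b·c/n = 45·128/694 = 8.2997
OR_MH = (37.7384 + 17.0551 + 87.0000) / (4.2384 + 8.2331 + 8.2997) = 141.7935 / 20.7712 = 6.82646

6.826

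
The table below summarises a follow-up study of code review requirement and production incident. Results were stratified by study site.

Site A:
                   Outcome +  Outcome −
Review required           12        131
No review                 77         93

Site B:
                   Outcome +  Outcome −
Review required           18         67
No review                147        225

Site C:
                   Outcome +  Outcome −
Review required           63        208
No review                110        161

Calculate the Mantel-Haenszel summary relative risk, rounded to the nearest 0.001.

RR_MH = Σ(aᵢ·n₀ᵢ/nᵢ) / Σ(cᵢ·n₁ᵢ/nᵢ), with n₁ᵢ = aᵢ+bᵢ (exposed), n₀ᵢ = cᵢ+dᵢ (unexposed), nᵢ = n₁ᵢ+n₀ᵢ.
Stratum 1 (Site A): n₁ = 143, n₀ = 170, n = 313; a·n₀/n = 12·170/313 = 6.5176; c·n₁/n = 77·143/313 = 35.1789
Stratum 2 (Site B): n₁ = 85, n₀ = 372, n = 457; a·n₀/n = 18·372/457 = 14.6521; c·n₁/n = 147·85/457 = 27.3414
Stratum 3 (Site C): n₁ = 271, n₀ = 271, n = 542; a·n₀/n = 63·271/542 = 31.5000; c·n₁/n = 110·271/542 = 55.0000
RR_MH = (6.5176 + 14.6521 + 31.5000) / (35.1789 + 27.3414 + 55.0000) = 52.6697 / 117.5203 = 0.44818

0.448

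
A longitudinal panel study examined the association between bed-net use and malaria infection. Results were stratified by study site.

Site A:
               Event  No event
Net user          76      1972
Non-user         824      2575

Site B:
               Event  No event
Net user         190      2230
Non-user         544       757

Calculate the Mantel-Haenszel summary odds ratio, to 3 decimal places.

OR_MH = Σ(aᵢdᵢ/nᵢ) / Σ(bᵢcᵢ/nᵢ), where nᵢ is the stratum total.
Stratum 1 (Site A): n = 5447; a·d/n = 76·2575/5447 = 35.9280; b·c/n = 1972·824/5447 = 298.3161
Stratum 2 (Site B): n = 3721; a·d/n = 190·757/3721 = 38.6536; b·c/n = 2230·544/3721 = 326.0199
OR_MH = (35.9280 + 38.6536) / (298.3161 + 326.0199) = 74.5816 / 624.3360 = 0.11946

0.119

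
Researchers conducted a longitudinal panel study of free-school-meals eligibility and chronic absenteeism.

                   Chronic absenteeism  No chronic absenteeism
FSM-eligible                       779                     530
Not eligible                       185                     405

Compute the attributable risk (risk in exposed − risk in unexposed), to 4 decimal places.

Cells: a = 779, b = 530, c = 185, d = 405.
Risk in exposed = 779/1309 = 0.595111; risk in unexposed = 185/590 = 0.313559.
Risk difference = 0.595111 − 0.313559 = 0.281551

0.2816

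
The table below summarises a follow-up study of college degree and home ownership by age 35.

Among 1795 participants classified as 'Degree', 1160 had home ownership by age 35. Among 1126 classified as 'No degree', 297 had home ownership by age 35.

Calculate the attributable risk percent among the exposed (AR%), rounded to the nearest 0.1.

From the description: a = 1160, b = 635, c = 297, d = 829.
Risk in exposed = 1160/1795 = 0.64624; risk in unexposed = 297/1126 = 0.26377.
RR = 0.64624/0.26377 = 2.45005
AR% = (RR − 1)/RR × 100 = (2.45005 − 1)/2.45005 × 100 = 59.1846%

59.2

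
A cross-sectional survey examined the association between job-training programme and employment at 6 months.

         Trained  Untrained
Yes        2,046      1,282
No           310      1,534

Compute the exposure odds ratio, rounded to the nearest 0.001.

7.897

Reading the table with exposure as columns: a = 2046 (Trained, case), b = 310 (Trained, non-case), c = 1282 (Untrained, case), d = 1534.
OR = (a·d)/(b·c) = (2046 × 1534) / (310 × 1282) = 3138564 / 397420 = 7.89735
The odds of employment at 6 months are about 7.90 times as high in the trained group.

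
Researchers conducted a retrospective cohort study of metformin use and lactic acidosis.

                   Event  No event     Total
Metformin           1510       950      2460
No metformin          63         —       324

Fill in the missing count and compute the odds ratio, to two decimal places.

The missing cell is in the unexposed row: 324 − 63 = 261.
So a = 1510, b = 950, c = 63, d = 261.
OR = (a·d)/(b·c) = (1510 × 261) / (950 × 63) = 394110 / 59850 = 6.58496

6.58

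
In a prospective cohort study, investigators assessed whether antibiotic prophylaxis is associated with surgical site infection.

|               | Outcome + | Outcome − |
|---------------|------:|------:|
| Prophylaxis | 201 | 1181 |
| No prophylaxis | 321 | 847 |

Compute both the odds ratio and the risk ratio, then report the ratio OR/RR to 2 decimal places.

Cells: a = 201, b = 1181, c = 321, d = 847.
OR = (201·847)/(1181·321) = 170247/379101 = 0.44908
Risk in exposed = 201/1382 = 0.14544; risk in unexposed = 321/1168 = 0.27483; RR = 0.52921
OR/RR = 0.44908 / 0.52921 = 0.84859
The outcome is not rare, so the OR lies further from 1 than the RR.

0.85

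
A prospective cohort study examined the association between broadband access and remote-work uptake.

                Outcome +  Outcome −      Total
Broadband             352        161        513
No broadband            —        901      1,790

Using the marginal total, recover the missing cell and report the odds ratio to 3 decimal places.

The missing cell is in the unexposed row: 1790 − 901 = 889.
So a = 352, b = 161, c = 889, d = 901.
OR = (a·d)/(b·c) = (352 × 901) / (161 × 889) = 317152 / 143129 = 2.21585

2.216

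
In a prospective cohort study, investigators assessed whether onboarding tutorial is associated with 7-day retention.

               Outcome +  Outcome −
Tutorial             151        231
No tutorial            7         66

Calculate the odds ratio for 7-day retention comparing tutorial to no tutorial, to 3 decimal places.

6.163

Cells: a = 151, b = 231, c = 7, d = 66.
OR = (a·d)/(b·c) = (151 × 66) / (231 × 7) = 9966 / 1617 = 6.16327
The odds of 7-day retention are about 6.16 times as high in the tutorial group.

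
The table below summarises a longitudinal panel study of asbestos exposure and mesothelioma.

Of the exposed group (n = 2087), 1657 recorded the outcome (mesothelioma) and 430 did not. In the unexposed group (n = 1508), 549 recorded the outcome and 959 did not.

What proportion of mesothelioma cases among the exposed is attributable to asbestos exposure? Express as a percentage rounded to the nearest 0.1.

From the description: a = 1657, b = 430, c = 549, d = 959.
Risk in exposed = 1657/2087 = 0.79396; risk in unexposed = 549/1508 = 0.36406.
RR = 0.79396/0.36406 = 2.18087
AR% = (RR − 1)/RR × 100 = (2.18087 − 1)/2.18087 × 100 = 54.1467%

54.1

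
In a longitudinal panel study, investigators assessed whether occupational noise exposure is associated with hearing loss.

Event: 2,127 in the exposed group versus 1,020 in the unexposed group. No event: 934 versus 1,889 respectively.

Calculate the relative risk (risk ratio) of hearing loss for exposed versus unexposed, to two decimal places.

1.98

From the description: a = 2127, b = 934, c = 1020, d = 1889.
Risk in exposed = 2127/3061 = 0.69487; risk in unexposed = 1020/2909 = 0.35064.
RR = 0.69487 / 0.35064 = 1.98174
The risk among the exposed is 1.98 times that among the unexposed.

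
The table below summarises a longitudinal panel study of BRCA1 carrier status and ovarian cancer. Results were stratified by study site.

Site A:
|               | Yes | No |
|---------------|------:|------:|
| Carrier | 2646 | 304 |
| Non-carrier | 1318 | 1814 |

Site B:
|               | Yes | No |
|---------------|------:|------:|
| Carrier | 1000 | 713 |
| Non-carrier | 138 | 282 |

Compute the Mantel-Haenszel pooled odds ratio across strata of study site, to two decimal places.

8.23

OR_MH = Σ(aᵢdᵢ/nᵢ) / Σ(bᵢcᵢ/nᵢ), where nᵢ is the stratum total.
Stratum 1 (Site A): n = 6082; a·d/n = 2646·1814/6082 = 789.1884; b·c/n = 304·1318/6082 = 65.8783
Stratum 2 (Site B): n = 2133; a·d/n = 1000·282/2133 = 132.2082; b·c/n = 713·138/2133 = 46.1294
OR_MH = (789.1884 + 132.2082) / (65.8783 + 46.1294) = 921.3966 / 112.0077 = 8.22619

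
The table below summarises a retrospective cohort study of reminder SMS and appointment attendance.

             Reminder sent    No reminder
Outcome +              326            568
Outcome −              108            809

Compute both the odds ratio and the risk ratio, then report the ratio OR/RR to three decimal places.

2.361

Reading the table with exposure as columns: a = 326 (Reminder sent, case), b = 108 (Reminder sent, non-case), c = 568 (No reminder, case), d = 809.
OR = (326·809)/(108·568) = 263734/61344 = 4.29926
Risk in exposed = 326/434 = 0.75115; risk in unexposed = 568/1377 = 0.41249; RR = 1.82101
OR/RR = 4.29926 / 1.82101 = 2.36092
The outcome is not rare, so the OR lies further from 1 than the RR.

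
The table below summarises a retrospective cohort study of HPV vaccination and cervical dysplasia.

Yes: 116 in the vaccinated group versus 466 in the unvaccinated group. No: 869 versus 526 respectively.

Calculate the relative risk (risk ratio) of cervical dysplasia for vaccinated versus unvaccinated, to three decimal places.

From the description: a = 116, b = 869, c = 466, d = 526.
Risk in exposed = 116/985 = 0.11777; risk in unexposed = 466/992 = 0.46976.
RR = 0.11777 / 0.46976 = 0.25070
The risk is 75% lower among the exposed than among the unexposed.

0.251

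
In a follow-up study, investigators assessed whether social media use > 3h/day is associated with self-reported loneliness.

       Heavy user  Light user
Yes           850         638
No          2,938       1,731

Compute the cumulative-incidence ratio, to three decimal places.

Reading the table with exposure as columns: a = 850 (Heavy user, case), b = 2938 (Heavy user, non-case), c = 638 (Light user, case), d = 1731.
Risk in exposed = 850/3788 = 0.22439; risk in unexposed = 638/2369 = 0.26931.
RR = 0.22439 / 0.26931 = 0.83321
The risk is 17% lower among the exposed than among the unexposed.

0.833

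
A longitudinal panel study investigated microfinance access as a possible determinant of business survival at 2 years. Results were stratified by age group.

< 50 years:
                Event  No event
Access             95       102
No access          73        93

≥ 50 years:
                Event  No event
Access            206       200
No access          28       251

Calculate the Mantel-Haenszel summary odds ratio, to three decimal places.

3.480

OR_MH = Σ(aᵢdᵢ/nᵢ) / Σ(bᵢcᵢ/nᵢ), where nᵢ is the stratum total.
Stratum 1 (< 50 years): n = 363; a·d/n = 95·93/363 = 24.3388; b·c/n = 102·73/363 = 20.5124
Stratum 2 (≥ 50 years): n = 685; a·d/n = 206·251/685 = 75.4832; b·c/n = 200·28/685 = 8.1752
OR_MH = (24.3388 + 75.4832) / (20.5124 + 8.1752) = 99.8221 / 28.6876 = 3.47963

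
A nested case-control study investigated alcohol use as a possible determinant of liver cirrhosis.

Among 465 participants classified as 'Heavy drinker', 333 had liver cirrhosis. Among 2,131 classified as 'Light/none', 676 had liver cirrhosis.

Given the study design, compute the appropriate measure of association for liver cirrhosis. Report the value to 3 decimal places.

From the description: a = 333, b = 132, c = 676, d = 1455.
This is a nested case-control study: participants were sampled on outcome status, so risks in the source population cannot be estimated directly — relative risk is not valid here. The odds ratio is the appropriate measure.
OR = (a·d)/(b·c) = (333 × 1455) / (132 × 676) = 484515 / 89232 = 5.42983

5.430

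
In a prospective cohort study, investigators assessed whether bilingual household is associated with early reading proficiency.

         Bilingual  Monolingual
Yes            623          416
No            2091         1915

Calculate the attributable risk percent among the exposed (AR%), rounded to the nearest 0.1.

Reading the table with exposure as columns: a = 623 (Bilingual, case), b = 2091 (Bilingual, non-case), c = 416 (Monolingual, case), d = 1915.
Risk in exposed = 623/2714 = 0.22955; risk in unexposed = 416/2331 = 0.17846.
RR = 0.22955/0.17846 = 1.28626
AR% = (RR − 1)/RR × 100 = (1.28626 − 1)/1.28626 × 100 = 22.2549%

22.3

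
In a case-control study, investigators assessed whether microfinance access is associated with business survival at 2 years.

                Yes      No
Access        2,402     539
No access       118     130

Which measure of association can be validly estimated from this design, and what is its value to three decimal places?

Cells: a = 2402, b = 539, c = 118, d = 130.
This is a case-control study: participants were sampled on outcome status, so risks in the source population cannot be estimated directly — relative risk is not valid here. The odds ratio is the appropriate measure.
OR = (a·d)/(b·c) = (2402 × 130) / (539 × 118) = 312260 / 63602 = 4.90959

4.910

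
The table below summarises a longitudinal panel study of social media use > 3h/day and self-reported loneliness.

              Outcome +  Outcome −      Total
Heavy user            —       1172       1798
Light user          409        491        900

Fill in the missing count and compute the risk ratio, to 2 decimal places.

0.77

The missing cell is in the exposed row: 1798 − 1172 = 626.
So a = 626, b = 1172, c = 409, d = 491.
RR = [a/(a+b)] / [c/(c+d)] = (626/1798) / (409/900) = 0.34816/0.45444 = 0.76613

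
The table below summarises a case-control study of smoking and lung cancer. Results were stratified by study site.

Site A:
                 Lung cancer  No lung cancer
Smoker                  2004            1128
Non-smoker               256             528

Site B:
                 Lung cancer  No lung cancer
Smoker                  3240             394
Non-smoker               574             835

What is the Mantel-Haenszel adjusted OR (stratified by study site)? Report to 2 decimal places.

6.80

OR_MH = Σ(aᵢdᵢ/nᵢ) / Σ(bᵢcᵢ/nᵢ), where nᵢ is the stratum total.
Stratum 1 (Site A): n = 3916; a·d/n = 2004·528/3916 = 270.2022; b·c/n = 1128·256/3916 = 73.7406
Stratum 2 (Site B): n = 5043; a·d/n = 3240·835/5043 = 536.4664; b·c/n = 394·574/5043 = 44.8455
OR_MH = (270.2022 + 536.4664) / (73.7406 + 44.8455) = 806.6686 / 118.5861 = 6.80239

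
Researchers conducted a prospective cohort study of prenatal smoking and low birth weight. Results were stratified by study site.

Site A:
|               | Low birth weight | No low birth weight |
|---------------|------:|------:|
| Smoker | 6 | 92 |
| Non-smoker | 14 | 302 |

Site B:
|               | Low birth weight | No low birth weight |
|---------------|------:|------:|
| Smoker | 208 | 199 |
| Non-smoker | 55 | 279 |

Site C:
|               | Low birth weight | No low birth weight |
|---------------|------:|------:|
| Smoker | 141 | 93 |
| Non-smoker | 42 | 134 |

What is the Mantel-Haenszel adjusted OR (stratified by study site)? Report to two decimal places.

OR_MH = Σ(aᵢdᵢ/nᵢ) / Σ(bᵢcᵢ/nᵢ), where nᵢ is the stratum total.
Stratum 1 (Site A): n = 414; a·d/n = 6·302/414 = 4.3768; b·c/n = 92·14/414 = 3.1111
Stratum 2 (Site B): n = 741; a·d/n = 208·279/741 = 78.3158; b·c/n = 199·55/741 = 14.7706
Stratum 3 (Site C): n = 410; a·d/n = 141·134/410 = 46.0829; b·c/n = 93·42/410 = 9.5268
OR_MH = (4.3768 + 78.3158 + 46.0829) / (3.1111 + 14.7706 + 9.5268) = 128.7755 / 27.4085 = 4.69838

4.70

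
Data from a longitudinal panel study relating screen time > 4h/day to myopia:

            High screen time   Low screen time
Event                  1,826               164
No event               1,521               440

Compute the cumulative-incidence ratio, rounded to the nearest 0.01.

Reading the table with exposure as columns: a = 1826 (High screen time, case), b = 1521 (High screen time, non-case), c = 164 (Low screen time, case), d = 440.
Risk in exposed = 1826/3347 = 0.54556; risk in unexposed = 164/604 = 0.27152.
RR = 0.54556 / 0.27152 = 2.00927
The risk among the exposed is 2.01 times that among the unexposed.

2.01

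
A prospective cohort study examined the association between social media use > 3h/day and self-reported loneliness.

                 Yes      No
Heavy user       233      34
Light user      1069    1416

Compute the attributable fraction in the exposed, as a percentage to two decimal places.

50.70

Cells: a = 233, b = 34, c = 1069, d = 1416.
Risk in exposed = 233/267 = 0.87266; risk in unexposed = 1069/2485 = 0.43018.
RR = 0.87266/0.43018 = 2.02859
AR% = (RR − 1)/RR × 100 = (2.02859 − 1)/2.02859 × 100 = 50.7046%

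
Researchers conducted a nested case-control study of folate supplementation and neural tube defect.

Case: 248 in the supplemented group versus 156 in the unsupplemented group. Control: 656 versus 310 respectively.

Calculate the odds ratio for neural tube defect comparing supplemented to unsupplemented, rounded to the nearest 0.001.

0.751

From the description: a = 248, b = 656, c = 156, d = 310.
OR = (a·d)/(b·c) = (248 × 310) / (656 × 156) = 76880 / 102336 = 0.75125
Exposure is associated with lower odds of neural tube defect (OR = 0.75 < 1).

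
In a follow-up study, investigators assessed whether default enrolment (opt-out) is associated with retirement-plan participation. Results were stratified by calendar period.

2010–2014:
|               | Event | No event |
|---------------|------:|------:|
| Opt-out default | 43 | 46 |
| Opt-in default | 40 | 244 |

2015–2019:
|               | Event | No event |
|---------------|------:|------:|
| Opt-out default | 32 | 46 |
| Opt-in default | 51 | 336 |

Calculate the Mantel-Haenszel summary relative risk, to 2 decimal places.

3.28

RR_MH = Σ(aᵢ·n₀ᵢ/nᵢ) / Σ(cᵢ·n₁ᵢ/nᵢ), with n₁ᵢ = aᵢ+bᵢ (exposed), n₀ᵢ = cᵢ+dᵢ (unexposed), nᵢ = n₁ᵢ+n₀ᵢ.
Stratum 1 (2010–2014): n₁ = 89, n₀ = 284, n = 373; a·n₀/n = 43·284/373 = 32.7399; c·n₁/n = 40·89/373 = 9.5442
Stratum 2 (2015–2019): n₁ = 78, n₀ = 387, n = 465; a·n₀/n = 32·387/465 = 26.6323; c·n₁/n = 51·78/465 = 8.5548
RR_MH = (32.7399 + 26.6323) / (9.5442 + 8.5548) = 59.3722 / 18.0991 = 3.28040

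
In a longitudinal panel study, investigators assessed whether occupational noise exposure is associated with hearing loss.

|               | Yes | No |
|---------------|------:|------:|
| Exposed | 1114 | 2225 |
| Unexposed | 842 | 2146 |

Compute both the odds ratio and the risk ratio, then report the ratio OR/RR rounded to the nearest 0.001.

1.078

Cells: a = 1114, b = 2225, c = 842, d = 2146.
OR = (1114·2146)/(2225·842) = 2390644/1873450 = 1.27607
Risk in exposed = 1114/3339 = 0.33363; risk in unexposed = 842/2988 = 0.28179; RR = 1.18396
OR/RR = 1.27607 / 1.18396 = 1.07779
The outcome is not rare, so the OR lies further from 1 than the RR.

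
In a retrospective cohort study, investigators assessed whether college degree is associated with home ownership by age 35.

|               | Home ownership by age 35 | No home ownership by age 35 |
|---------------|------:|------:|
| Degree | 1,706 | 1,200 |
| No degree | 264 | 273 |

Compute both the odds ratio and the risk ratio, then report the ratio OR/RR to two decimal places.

1.23

Cells: a = 1706, b = 1200, c = 264, d = 273.
OR = (1706·273)/(1200·264) = 465738/316800 = 1.47013
Risk in exposed = 1706/2906 = 0.58706; risk in unexposed = 264/537 = 0.49162; RR = 1.19414
OR/RR = 1.47013 / 1.19414 = 1.23113
The outcome is not rare, so the OR lies further from 1 than the RR.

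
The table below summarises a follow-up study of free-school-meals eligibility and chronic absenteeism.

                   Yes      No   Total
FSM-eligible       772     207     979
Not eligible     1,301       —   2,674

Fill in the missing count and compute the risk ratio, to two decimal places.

The missing cell is in the unexposed row: 2674 − 1301 = 1373.
So a = 772, b = 207, c = 1301, d = 1373.
RR = [a/(a+b)] / [c/(c+d)] = (772/979) / (1301/2674) = 0.78856/0.48654 = 1.62076

1.62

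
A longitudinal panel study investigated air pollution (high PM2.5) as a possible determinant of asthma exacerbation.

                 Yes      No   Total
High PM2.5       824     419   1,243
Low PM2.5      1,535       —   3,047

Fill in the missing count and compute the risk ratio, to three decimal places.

The missing cell is in the unexposed row: 3047 − 1535 = 1512.
So a = 824, b = 419, c = 1535, d = 1512.
RR = [a/(a+b)] / [c/(c+d)] = (824/1243) / (1535/3047) = 0.66291/0.50377 = 1.31589

1.316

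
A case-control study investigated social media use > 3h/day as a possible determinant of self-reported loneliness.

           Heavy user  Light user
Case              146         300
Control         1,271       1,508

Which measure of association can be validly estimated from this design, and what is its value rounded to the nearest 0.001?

0.577

Reading the table with exposure as columns: a = 146 (Heavy user, case), b = 1271 (Heavy user, non-case), c = 300 (Light user, case), d = 1508.
This is a case-control study: participants were sampled on outcome status, so risks in the source population cannot be estimated directly — relative risk is not valid here. The odds ratio is the appropriate measure.
OR = (a·d)/(b·c) = (146 × 1508) / (1271 × 300) = 220168 / 381300 = 0.57741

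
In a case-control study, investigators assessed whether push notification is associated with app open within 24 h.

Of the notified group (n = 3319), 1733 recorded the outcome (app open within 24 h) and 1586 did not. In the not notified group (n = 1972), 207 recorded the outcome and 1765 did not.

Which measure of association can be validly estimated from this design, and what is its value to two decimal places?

9.32

From the description: a = 1733, b = 1586, c = 207, d = 1765.
This is a case-control study: participants were sampled on outcome status, so risks in the source population cannot be estimated directly — relative risk is not valid here. The odds ratio is the appropriate measure.
OR = (a·d)/(b·c) = (1733 × 1765) / (1586 × 207) = 3058745 / 328302 = 9.31686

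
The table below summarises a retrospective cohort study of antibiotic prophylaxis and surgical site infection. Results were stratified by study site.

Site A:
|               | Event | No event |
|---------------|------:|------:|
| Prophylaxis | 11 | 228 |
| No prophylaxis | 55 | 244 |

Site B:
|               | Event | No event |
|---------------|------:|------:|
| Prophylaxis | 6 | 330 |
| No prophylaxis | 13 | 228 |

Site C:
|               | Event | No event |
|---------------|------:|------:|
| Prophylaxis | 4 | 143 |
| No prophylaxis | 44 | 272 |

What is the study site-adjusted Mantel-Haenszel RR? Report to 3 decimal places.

RR_MH = Σ(aᵢ·n₀ᵢ/nᵢ) / Σ(cᵢ·n₁ᵢ/nᵢ), with n₁ᵢ = aᵢ+bᵢ (exposed), n₀ᵢ = cᵢ+dᵢ (unexposed), nᵢ = n₁ᵢ+n₀ᵢ.
Stratum 1 (Site A): n₁ = 239, n₀ = 299, n = 538; a·n₀/n = 11·299/538 = 6.1134; c·n₁/n = 55·239/538 = 24.4331
Stratum 2 (Site B): n₁ = 336, n₀ = 241, n = 577; a·n₀/n = 6·241/577 = 2.5061; c·n₁/n = 13·336/577 = 7.5702
Stratum 3 (Site C): n₁ = 147, n₀ = 316, n = 463; a·n₀/n = 4·316/463 = 2.7300; c·n₁/n = 44·147/463 = 13.9698
RR_MH = (6.1134 + 2.5061 + 2.7300) / (24.4331 + 7.5702 + 13.9698) = 11.3495 / 45.9730 = 0.24687

0.247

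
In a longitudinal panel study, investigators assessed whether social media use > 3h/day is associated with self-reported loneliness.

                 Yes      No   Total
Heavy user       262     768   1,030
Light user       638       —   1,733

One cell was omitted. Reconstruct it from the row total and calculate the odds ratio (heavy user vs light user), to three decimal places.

The missing cell is in the unexposed row: 1733 − 638 = 1095.
So a = 262, b = 768, c = 638, d = 1095.
OR = (a·d)/(b·c) = (262 × 1095) / (768 × 638) = 286890 / 489984 = 0.58551

0.586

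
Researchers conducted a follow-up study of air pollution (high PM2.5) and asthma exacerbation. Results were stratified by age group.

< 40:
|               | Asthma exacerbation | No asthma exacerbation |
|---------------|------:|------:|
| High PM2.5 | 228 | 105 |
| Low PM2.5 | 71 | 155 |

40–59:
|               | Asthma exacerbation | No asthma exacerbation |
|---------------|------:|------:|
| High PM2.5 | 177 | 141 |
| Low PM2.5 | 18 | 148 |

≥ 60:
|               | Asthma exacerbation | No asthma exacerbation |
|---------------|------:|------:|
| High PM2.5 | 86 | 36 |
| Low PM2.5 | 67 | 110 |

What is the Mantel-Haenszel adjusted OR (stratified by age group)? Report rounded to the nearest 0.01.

5.59

OR_MH = Σ(aᵢdᵢ/nᵢ) / Σ(bᵢcᵢ/nᵢ), where nᵢ is the stratum total.
Stratum 1 (< 40): n = 559; a·d/n = 228·155/559 = 63.2200; b·c/n = 105·71/559 = 13.3363
Stratum 2 (40–59): n = 484; a·d/n = 177·148/484 = 54.1240; b·c/n = 141·18/484 = 5.2438
Stratum 3 (≥ 60): n = 299; a·d/n = 86·110/299 = 31.6388; b·c/n = 36·67/299 = 8.0669
OR_MH = (63.2200 + 54.1240 + 31.6388) / (13.3363 + 5.2438 + 8.0669) = 148.9828 / 26.6470 = 5.59098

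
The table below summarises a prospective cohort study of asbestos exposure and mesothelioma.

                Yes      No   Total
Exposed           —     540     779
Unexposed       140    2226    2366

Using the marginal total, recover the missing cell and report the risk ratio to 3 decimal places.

5.185

The missing cell is in the exposed row: 779 − 540 = 239.
So a = 239, b = 540, c = 140, d = 2226.
RR = [a/(a+b)] / [c/(c+d)] = (239/779) / (140/2366) = 0.30680/0.05917 = 5.18498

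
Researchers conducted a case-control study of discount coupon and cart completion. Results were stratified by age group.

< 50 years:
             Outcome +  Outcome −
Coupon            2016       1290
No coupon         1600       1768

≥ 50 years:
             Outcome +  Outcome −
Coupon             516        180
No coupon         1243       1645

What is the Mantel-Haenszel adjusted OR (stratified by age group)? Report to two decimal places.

2.07

OR_MH = Σ(aᵢdᵢ/nᵢ) / Σ(bᵢcᵢ/nᵢ), where nᵢ is the stratum total.
Stratum 1 (< 50 years): n = 6674; a·d/n = 2016·1768/6674 = 534.0557; b·c/n = 1290·1600/6674 = 309.2598
Stratum 2 (≥ 50 years): n = 3584; a·d/n = 516·1645/3584 = 236.8359; b·c/n = 180·1243/3584 = 62.4275
OR_MH = (534.0557 + 236.8359) / (309.2598 + 62.4275) = 770.8917 / 371.6873 = 2.07403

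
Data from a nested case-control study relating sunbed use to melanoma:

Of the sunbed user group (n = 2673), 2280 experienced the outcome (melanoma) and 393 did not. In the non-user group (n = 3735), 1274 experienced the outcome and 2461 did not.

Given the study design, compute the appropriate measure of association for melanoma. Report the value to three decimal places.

11.207

From the description: a = 2280, b = 393, c = 1274, d = 2461.
This is a nested case-control study: participants were sampled on outcome status, so risks in the source population cannot be estimated directly — relative risk is not valid here. The odds ratio is the appropriate measure.
OR = (a·d)/(b·c) = (2280 × 2461) / (393 × 1274) = 5611080 / 500682 = 11.20687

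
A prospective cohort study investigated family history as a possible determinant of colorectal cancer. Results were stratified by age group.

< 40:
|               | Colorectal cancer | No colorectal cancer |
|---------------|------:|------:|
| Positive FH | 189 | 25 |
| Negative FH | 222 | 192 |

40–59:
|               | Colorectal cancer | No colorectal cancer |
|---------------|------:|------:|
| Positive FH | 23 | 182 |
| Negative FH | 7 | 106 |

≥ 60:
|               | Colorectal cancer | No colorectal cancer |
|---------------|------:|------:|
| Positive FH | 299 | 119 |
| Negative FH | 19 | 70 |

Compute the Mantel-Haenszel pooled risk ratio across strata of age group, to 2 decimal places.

RR_MH = Σ(aᵢ·n₀ᵢ/nᵢ) / Σ(cᵢ·n₁ᵢ/nᵢ), with n₁ᵢ = aᵢ+bᵢ (exposed), n₀ᵢ = cᵢ+dᵢ (unexposed), nᵢ = n₁ᵢ+n₀ᵢ.
Stratum 1 (< 40): n₁ = 214, n₀ = 414, n = 628; a·n₀/n = 189·414/628 = 124.5955; c·n₁/n = 222·214/628 = 75.6497
Stratum 2 (40–59): n₁ = 205, n₀ = 113, n = 318; a·n₀/n = 23·113/318 = 8.1730; c·n₁/n = 7·205/318 = 4.5126
Stratum 3 (≥ 60): n₁ = 418, n₀ = 89, n = 507; a·n₀/n = 299·89/507 = 52.4872; c·n₁/n = 19·418/507 = 15.6647
RR_MH = (124.5955 + 8.1730 + 52.4872) / (75.6497 + 4.5126 + 15.6647) = 185.2557 / 95.8270 = 1.93323

1.93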